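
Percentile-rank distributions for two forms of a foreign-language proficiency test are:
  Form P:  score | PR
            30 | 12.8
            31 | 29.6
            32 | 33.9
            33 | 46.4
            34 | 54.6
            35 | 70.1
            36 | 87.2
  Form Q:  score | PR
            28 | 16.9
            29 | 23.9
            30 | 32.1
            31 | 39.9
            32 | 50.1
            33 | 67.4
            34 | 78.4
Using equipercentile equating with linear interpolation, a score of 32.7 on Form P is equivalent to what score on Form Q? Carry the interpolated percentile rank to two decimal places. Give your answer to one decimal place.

PR of 32.7 on Form P: 33.9 + (32.7 − 32)/(33 − 32) × (46.4 − 33.9) = 42.65
On Form Q, PR 42.65 falls between score 31 (PR 39.9) and 32 (PR 50.1).
Interpolate: 31 + (42.65 − 39.9)/(50.1 − 39.9) × (32 − 31) = 31.3

31.3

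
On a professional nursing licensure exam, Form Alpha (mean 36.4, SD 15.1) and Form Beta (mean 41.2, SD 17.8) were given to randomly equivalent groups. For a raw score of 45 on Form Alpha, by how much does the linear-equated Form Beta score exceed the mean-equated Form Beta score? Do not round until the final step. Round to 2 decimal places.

1.54

Mean-equated: 45 + (41.2 − 36.4) = 49.80
Linear-equated: (17.8/15.1)(45 − 36.4) + 41.2 = 51.338
Difference = 51.338 − 49.80 = 1.54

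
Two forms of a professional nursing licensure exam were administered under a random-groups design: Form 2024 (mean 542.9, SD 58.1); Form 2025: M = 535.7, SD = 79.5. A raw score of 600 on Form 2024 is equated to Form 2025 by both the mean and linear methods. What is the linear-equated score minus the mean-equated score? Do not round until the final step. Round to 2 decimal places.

21.03

Mean-equated: 600 + (535.7 − 542.9) = 592.80
Linear-equated: (79.5/58.1)(600 − 542.9) + 535.7 = 613.832
Difference = 613.832 − 592.80 = 21.03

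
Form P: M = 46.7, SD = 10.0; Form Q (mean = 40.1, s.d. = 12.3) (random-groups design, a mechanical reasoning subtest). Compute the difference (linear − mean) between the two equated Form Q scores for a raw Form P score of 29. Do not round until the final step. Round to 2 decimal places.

-4.07

Mean-equated: 29 + (40.1 − 46.7) = 22.40
Linear-equated: (12.3/10.0)(29 − 46.7) + 40.1 = 18.329
Difference = 18.329 − 22.40 = -4.07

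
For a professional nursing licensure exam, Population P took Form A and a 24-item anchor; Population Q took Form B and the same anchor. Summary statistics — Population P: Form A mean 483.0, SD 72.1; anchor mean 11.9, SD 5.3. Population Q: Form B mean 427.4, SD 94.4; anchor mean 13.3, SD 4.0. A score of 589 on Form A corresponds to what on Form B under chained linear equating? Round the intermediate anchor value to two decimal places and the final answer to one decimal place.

578.2

Form A → anchor (Population P): v = (5.3/72.1)(589 − 483.0) + 11.9 = 19.69
anchor → Form B (Population Q): y = (94.4/4.0)(19.69 − 13.3) + 427.4 = 578.2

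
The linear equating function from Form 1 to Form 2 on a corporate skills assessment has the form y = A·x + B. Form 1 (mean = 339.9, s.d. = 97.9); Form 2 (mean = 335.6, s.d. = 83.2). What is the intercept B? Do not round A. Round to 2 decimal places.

46.74

A = SD_Y / SD_X = 83.2 / 97.9 = 0.849847
B = M_Y − A·M_X = 335.6 − 0.849847 × 339.9 = 46.74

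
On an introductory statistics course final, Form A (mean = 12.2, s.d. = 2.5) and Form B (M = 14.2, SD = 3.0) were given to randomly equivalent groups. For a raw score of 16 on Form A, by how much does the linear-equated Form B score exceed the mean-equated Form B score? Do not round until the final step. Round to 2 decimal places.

Mean-equated: 16 + (14.2 − 12.2) = 18.00
Linear-equated: (3.0/2.5)(16 − 12.2) + 14.2 = 18.760
Difference = 18.760 − 18.00 = 0.76

0.76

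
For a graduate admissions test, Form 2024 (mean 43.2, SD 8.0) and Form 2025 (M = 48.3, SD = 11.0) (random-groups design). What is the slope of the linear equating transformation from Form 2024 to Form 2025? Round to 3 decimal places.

1.375

A = SD_Y / SD_X = 11.0 / 8.0 = 1.375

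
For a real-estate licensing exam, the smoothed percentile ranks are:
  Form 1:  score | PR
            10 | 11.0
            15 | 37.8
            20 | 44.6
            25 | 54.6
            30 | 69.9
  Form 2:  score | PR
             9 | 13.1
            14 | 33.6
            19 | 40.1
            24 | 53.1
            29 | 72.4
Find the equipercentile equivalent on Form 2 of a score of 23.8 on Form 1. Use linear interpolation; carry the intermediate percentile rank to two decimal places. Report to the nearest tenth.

PR of 23.8 on Form 1: 44.6 + (23.8 − 20)/(25 − 20) × (54.6 − 44.6) = 52.20
On Form 2, PR 52.20 falls between score 19 (PR 40.1) and 24 (PR 53.1).
Interpolate: 19 + (52.20 − 40.1)/(53.1 − 40.1) × (24 − 19) = 23.7

23.7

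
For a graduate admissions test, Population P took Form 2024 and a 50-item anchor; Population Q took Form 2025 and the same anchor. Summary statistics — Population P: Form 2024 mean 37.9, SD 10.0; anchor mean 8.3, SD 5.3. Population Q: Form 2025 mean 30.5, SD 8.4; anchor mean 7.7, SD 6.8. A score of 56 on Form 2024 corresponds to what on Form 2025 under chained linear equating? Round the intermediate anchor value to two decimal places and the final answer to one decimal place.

Form 2024 → anchor (Population P): v = (5.3/10.0)(56 − 37.9) + 8.3 = 17.89
anchor → Form 2025 (Population Q): y = (8.4/6.8)(17.89 − 7.7) + 30.5 = 43.1

43.1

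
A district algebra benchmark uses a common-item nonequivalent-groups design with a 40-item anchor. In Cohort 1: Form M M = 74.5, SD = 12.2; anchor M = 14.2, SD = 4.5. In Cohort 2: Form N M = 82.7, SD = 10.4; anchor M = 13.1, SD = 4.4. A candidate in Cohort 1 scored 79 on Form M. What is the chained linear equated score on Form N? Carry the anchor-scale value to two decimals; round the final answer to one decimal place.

89.2

Form M → anchor (Cohort 1): v = (4.5/12.2)(79 − 74.5) + 14.2 = 15.86
anchor → Form N (Cohort 2): y = (10.4/4.4)(15.86 − 13.1) + 82.7 = 89.2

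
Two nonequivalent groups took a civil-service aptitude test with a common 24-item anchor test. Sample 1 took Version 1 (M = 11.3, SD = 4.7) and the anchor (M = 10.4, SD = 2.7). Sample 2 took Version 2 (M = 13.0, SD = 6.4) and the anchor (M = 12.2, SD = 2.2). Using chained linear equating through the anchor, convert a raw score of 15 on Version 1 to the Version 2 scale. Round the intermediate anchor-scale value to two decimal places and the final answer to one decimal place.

Version 1 → anchor (Sample 1): v = (2.7/4.7)(15 − 11.3) + 10.4 = 12.53
anchor → Version 2 (Sample 2): y = (6.4/2.2)(12.53 − 12.2) + 13.0 = 14.0

14.0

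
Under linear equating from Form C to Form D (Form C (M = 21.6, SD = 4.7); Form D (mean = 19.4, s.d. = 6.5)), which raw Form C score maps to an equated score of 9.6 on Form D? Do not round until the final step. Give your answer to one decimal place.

14.5

Invert y = (SD_Y/SD_X)(x − M_X) + M_Y:
x = (SD_X/SD_Y)(y − M_Y) + M_X = (4.7/6.5)(9.6 − 19.4) + 21.6
x = 0.723077 × -9.800 + 21.6 = 14.5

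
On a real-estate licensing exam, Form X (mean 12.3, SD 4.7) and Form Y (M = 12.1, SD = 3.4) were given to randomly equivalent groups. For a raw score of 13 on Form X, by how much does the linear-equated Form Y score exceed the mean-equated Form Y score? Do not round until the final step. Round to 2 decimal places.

-0.19

Mean-equated: 13 + (12.1 − 12.3) = 12.80
Linear-equated: (3.4/4.7)(13 − 12.3) + 12.1 = 12.606
Difference = 12.606 − 12.80 = -0.19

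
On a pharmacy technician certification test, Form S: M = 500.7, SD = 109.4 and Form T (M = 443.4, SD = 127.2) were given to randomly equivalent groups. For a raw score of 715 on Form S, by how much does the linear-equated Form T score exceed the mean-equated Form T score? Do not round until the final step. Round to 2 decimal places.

Mean-equated: 715 + (443.4 − 500.7) = 657.70
Linear-equated: (127.2/109.4)(715 − 500.7) + 443.4 = 692.568
Difference = 692.568 − 657.70 = 34.87

34.87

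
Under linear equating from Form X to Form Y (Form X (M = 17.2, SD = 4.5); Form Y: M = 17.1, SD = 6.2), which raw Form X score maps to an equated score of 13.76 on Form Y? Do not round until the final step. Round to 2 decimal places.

Invert y = (SD_Y/SD_X)(x − M_X) + M_Y:
x = (SD_X/SD_Y)(y − M_Y) + M_X = (4.5/6.2)(13.76 − 17.1) + 17.2
x = 0.725806 × -3.340 + 17.2 = 14.78

14.78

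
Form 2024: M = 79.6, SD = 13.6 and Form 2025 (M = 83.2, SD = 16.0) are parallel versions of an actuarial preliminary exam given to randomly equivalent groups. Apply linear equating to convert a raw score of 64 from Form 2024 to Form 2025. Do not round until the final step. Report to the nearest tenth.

64.8

Linear equating: y = (SD_Y/SD_X)(x − M_X) + M_Y
y = (16.0/13.6)(64 − 79.6) + 83.2
y = 1.176471 × -15.6 + 83.2 = -18.3529 + 83.2 = 64.8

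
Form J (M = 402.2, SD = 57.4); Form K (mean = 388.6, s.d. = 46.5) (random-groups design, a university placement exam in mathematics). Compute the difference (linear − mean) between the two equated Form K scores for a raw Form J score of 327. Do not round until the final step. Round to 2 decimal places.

14.28

Mean-equated: 327 + (388.6 − 402.2) = 313.40
Linear-equated: (46.5/57.4)(327 − 402.2) + 388.6 = 327.680
Difference = 327.680 − 313.40 = 14.28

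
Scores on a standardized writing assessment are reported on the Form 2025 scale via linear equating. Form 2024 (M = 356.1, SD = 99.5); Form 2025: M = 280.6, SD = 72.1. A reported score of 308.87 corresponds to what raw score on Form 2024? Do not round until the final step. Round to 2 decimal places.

395.11

Invert y = (SD_Y/SD_X)(x − M_X) + M_Y:
x = (SD_X/SD_Y)(y − M_Y) + M_X = (99.5/72.1)(308.87 − 280.6) + 356.1
x = 1.380028 × 28.270 + 356.1 = 395.11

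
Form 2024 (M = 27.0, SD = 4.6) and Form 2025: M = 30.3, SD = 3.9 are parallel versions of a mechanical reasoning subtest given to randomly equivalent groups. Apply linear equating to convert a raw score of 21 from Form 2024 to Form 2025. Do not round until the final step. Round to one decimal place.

25.2

Linear equating: y = (SD_Y/SD_X)(x − M_X) + M_Y
y = (3.9/4.6)(21 − 27.0) + 30.3
y = 0.847826 × -6.0 + 30.3 = -5.0870 + 30.3 = 25.2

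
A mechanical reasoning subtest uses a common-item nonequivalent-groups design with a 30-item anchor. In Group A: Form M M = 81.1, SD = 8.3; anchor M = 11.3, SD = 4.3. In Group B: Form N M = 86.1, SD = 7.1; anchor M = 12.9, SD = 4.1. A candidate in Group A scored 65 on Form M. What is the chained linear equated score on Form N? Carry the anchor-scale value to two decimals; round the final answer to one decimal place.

68.9

Form M → anchor (Group A): v = (4.3/8.3)(65 − 81.1) + 11.3 = 2.96
anchor → Form N (Group B): y = (7.1/4.1)(2.96 − 12.9) + 86.1 = 68.9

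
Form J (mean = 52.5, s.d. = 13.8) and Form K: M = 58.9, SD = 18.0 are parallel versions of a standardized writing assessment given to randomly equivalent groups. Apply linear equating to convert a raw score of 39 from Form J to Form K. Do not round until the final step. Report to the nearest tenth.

41.3

Linear equating: y = (SD_Y/SD_X)(x − M_X) + M_Y
y = (18.0/13.8)(39 − 52.5) + 58.9
y = 1.304348 × -13.5 + 58.9 = -17.6087 + 58.9 = 41.3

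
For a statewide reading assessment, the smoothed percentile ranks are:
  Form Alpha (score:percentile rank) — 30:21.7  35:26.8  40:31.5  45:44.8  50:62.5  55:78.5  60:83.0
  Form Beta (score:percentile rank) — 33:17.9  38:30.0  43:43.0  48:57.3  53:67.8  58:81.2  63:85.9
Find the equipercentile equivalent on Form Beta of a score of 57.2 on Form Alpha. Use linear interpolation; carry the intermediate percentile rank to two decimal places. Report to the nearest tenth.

57.7

PR of 57.2 on Form Alpha: 78.5 + (57.2 − 55)/(60 − 55) × (83.0 − 78.5) = 80.48
On Form Beta, PR 80.48 falls between score 53 (PR 67.8) and 58 (PR 81.2).
Interpolate: 53 + (80.48 − 67.8)/(81.2 − 67.8) × (58 − 53) = 57.7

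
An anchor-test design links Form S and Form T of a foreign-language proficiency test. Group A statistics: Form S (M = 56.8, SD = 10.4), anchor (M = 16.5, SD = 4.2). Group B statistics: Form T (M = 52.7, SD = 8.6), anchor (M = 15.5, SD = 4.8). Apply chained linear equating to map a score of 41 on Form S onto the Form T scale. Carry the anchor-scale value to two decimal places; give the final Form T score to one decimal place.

Form S → anchor (Group A): v = (4.2/10.4)(41 − 56.8) + 16.5 = 10.12
anchor → Form T (Group B): y = (8.6/4.8)(10.12 − 15.5) + 52.7 = 43.1

43.1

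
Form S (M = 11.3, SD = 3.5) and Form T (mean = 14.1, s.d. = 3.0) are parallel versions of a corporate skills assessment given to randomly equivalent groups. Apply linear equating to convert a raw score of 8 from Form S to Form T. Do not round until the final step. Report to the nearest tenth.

11.3

Linear equating: y = (SD_Y/SD_X)(x − M_X) + M_Y
y = (3.0/3.5)(8 − 11.3) + 14.1
y = 0.857143 × -3.3 + 14.1 = -2.8286 + 14.1 = 11.3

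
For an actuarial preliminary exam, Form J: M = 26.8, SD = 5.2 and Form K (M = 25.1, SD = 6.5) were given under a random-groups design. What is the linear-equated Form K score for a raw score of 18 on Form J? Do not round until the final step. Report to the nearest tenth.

14.1

Linear equating: y = (SD_Y/SD_X)(x − M_X) + M_Y
y = (6.5/5.2)(18 − 26.8) + 25.1
y = 1.250000 × -8.8 + 25.1 = -11.0000 + 25.1 = 14.1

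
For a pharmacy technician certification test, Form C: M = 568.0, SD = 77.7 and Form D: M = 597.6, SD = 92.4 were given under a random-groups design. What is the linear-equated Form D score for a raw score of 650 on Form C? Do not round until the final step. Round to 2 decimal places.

695.11

Linear equating: y = (SD_Y/SD_X)(x − M_X) + M_Y
y = (92.4/77.7)(650 − 568.0) + 597.6
y = 1.189189 × 82.0 + 597.6 = 97.5135 + 597.6 = 695.11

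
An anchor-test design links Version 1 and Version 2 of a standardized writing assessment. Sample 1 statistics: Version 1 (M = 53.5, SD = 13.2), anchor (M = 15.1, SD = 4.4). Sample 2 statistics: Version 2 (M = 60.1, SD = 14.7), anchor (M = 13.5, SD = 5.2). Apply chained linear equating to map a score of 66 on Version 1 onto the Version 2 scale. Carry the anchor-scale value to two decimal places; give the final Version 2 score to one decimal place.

76.4

Version 1 → anchor (Sample 1): v = (4.4/13.2)(66 − 53.5) + 15.1 = 19.27
anchor → Version 2 (Sample 2): y = (14.7/5.2)(19.27 − 13.5) + 60.1 = 76.4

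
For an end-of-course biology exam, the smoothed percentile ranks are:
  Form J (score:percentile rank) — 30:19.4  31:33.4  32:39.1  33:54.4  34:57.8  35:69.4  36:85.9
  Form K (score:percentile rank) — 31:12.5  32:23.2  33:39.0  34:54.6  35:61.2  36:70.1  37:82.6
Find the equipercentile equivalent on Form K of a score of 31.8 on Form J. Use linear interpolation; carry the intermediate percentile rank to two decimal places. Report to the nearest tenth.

PR of 31.8 on Form J: 33.4 + (31.8 − 31)/(32 − 31) × (39.1 − 33.4) = 37.96
On Form K, PR 37.96 falls between score 32 (PR 23.2) and 33 (PR 39.0).
Interpolate: 32 + (37.96 − 23.2)/(39.0 − 23.2) × (33 − 32) = 32.9

32.9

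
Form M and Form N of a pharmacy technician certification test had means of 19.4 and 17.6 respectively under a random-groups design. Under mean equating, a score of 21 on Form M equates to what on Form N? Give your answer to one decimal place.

Mean equating: y = x + (M_Y − M_X) = 21 + (17.6 − 19.4) = 19.2

19.2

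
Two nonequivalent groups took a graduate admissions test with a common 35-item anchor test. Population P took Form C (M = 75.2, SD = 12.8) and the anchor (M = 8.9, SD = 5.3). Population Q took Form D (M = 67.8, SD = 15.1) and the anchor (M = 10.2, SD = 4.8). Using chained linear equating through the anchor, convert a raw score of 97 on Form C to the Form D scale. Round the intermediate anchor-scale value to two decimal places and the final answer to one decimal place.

92.1

Form C → anchor (Population P): v = (5.3/12.8)(97 − 75.2) + 8.9 = 17.93
anchor → Form D (Population Q): y = (15.1/4.8)(17.93 − 10.2) + 67.8 = 92.1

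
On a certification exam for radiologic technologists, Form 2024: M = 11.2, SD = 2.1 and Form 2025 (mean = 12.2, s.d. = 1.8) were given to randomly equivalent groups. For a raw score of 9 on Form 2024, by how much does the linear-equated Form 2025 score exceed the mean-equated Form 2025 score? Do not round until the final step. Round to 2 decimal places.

0.31

Mean-equated: 9 + (12.2 − 11.2) = 10.00
Linear-equated: (1.8/2.1)(9 − 11.2) + 12.2 = 10.314
Difference = 10.314 − 10.00 = 0.31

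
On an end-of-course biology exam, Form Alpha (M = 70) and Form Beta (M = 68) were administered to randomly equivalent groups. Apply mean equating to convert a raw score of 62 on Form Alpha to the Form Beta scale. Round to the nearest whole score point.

Mean equating: y = x + (M_Y − M_X) = 62 + (68 − 70) = 60

60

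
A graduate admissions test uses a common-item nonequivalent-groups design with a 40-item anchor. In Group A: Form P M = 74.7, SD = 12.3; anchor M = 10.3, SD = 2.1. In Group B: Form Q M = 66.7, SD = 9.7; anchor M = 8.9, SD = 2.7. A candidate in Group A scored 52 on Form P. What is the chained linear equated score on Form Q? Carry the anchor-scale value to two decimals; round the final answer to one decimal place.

57.8

Form P → anchor (Group A): v = (2.1/12.3)(52 − 74.7) + 10.3 = 6.42
anchor → Form Q (Group B): y = (9.7/2.7)(6.42 − 8.9) + 66.7 = 57.8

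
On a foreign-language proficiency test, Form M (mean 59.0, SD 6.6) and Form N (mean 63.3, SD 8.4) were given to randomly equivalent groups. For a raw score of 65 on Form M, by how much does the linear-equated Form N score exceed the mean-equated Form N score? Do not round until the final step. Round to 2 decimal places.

Mean-equated: 65 + (63.3 − 59.0) = 69.30
Linear-equated: (8.4/6.6)(65 − 59.0) + 63.3 = 70.936
Difference = 70.936 − 69.30 = 1.64

1.64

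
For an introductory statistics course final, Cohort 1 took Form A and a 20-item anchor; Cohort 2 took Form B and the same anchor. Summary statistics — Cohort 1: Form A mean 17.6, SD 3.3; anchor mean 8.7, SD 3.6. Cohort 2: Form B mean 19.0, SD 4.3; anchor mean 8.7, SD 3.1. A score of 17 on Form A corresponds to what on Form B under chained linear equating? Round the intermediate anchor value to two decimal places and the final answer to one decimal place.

18.1

Form A → anchor (Cohort 1): v = (3.6/3.3)(17 − 17.6) + 8.7 = 8.05
anchor → Form B (Cohort 2): y = (4.3/3.1)(8.05 − 8.7) + 19.0 = 18.1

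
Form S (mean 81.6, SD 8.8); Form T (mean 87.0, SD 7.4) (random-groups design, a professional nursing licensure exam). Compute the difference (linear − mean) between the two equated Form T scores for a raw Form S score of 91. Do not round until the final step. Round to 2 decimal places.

Mean-equated: 91 + (87.0 − 81.6) = 96.40
Linear-equated: (7.4/8.8)(91 − 81.6) + 87.0 = 94.905
Difference = 94.905 − 96.40 = -1.50

-1.50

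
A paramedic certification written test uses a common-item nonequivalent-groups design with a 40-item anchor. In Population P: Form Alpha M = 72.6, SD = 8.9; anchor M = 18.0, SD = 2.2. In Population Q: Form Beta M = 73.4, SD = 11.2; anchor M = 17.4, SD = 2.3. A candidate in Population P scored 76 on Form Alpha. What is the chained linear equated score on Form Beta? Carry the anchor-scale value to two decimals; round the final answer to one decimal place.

Form Alpha → anchor (Population P): v = (2.2/8.9)(76 − 72.6) + 18.0 = 18.84
anchor → Form Beta (Population Q): y = (11.2/2.3)(18.84 − 17.4) + 73.4 = 80.4

80.4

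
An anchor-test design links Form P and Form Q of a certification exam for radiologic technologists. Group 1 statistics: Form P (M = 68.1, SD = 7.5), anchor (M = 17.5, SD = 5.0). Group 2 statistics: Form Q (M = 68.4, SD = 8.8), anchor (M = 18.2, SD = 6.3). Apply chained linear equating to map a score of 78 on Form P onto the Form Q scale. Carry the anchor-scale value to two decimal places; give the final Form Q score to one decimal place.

76.6

Form P → anchor (Group 1): v = (5.0/7.5)(78 − 68.1) + 17.5 = 24.10
anchor → Form Q (Group 2): y = (8.8/6.3)(24.10 − 18.2) + 68.4 = 76.6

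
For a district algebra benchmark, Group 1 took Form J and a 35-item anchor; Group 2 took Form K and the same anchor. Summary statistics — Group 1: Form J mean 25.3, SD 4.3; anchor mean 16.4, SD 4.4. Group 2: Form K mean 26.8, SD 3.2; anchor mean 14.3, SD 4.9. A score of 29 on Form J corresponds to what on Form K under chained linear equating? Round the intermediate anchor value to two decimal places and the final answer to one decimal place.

Form J → anchor (Group 1): v = (4.4/4.3)(29 − 25.3) + 16.4 = 20.19
anchor → Form K (Group 2): y = (3.2/4.9)(20.19 − 14.3) + 26.8 = 30.6

30.6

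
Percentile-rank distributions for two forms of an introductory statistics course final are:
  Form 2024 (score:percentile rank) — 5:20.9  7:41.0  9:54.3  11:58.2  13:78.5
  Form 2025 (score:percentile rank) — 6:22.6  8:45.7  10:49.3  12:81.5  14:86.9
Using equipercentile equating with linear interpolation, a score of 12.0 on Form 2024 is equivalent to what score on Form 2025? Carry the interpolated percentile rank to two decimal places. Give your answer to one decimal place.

11.2

PR of 12.0 on Form 2024: 58.2 + (12.0 − 11)/(13 − 11) × (78.5 − 58.2) = 68.35
On Form 2025, PR 68.35 falls between score 10 (PR 49.3) and 12 (PR 81.5).
Interpolate: 10 + (68.35 − 49.3)/(81.5 − 49.3) × (12 − 10) = 11.2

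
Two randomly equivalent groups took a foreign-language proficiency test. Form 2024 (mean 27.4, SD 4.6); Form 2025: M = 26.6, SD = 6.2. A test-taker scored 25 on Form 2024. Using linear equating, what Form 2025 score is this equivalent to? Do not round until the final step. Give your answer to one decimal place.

23.4

Linear equating: y = (SD_Y/SD_X)(x − M_X) + M_Y
y = (6.2/4.6)(25 − 27.4) + 26.6
y = 1.347826 × -2.4 + 26.6 = -3.2348 + 26.6 = 23.4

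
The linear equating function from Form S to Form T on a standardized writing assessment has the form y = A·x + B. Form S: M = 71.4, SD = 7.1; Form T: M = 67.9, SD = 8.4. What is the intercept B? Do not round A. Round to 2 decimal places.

A = SD_Y / SD_X = 8.4 / 7.1 = 1.183099
B = M_Y − A·M_X = 67.9 − 1.183099 × 71.4 = -16.57

-16.57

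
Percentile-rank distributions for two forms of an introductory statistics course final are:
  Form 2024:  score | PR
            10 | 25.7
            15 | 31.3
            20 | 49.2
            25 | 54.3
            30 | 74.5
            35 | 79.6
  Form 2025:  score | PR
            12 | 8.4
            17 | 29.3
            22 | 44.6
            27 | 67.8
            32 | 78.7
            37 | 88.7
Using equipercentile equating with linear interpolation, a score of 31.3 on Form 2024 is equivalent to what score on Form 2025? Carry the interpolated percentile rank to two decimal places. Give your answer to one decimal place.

30.7

PR of 31.3 on Form 2024: 74.5 + (31.3 − 30)/(35 − 30) × (79.6 − 74.5) = 75.83
On Form 2025, PR 75.83 falls between score 27 (PR 67.8) and 32 (PR 78.7).
Interpolate: 27 + (75.83 − 67.8)/(78.7 − 67.8) × (32 − 27) = 30.7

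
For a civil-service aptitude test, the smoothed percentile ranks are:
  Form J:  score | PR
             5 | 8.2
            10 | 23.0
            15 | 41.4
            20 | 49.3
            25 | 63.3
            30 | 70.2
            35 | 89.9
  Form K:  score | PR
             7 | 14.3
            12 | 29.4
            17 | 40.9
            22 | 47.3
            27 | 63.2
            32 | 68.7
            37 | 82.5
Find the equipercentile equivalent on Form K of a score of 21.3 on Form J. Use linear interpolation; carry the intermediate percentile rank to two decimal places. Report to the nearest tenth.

23.8

PR of 21.3 on Form J: 49.3 + (21.3 − 20)/(25 − 20) × (63.3 − 49.3) = 52.94
On Form K, PR 52.94 falls between score 22 (PR 47.3) and 27 (PR 63.2).
Interpolate: 22 + (52.94 − 47.3)/(63.2 − 47.3) × (27 − 22) = 23.8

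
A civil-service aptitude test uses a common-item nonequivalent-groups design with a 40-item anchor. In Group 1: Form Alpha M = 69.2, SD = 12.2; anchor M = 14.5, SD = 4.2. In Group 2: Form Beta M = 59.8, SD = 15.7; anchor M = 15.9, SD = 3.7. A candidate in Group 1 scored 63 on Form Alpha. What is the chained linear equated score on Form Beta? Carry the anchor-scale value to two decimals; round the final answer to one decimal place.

Form Alpha → anchor (Group 1): v = (4.2/12.2)(63 − 69.2) + 14.5 = 12.37
anchor → Form Beta (Group 2): y = (15.7/3.7)(12.37 − 15.9) + 59.8 = 44.8

44.8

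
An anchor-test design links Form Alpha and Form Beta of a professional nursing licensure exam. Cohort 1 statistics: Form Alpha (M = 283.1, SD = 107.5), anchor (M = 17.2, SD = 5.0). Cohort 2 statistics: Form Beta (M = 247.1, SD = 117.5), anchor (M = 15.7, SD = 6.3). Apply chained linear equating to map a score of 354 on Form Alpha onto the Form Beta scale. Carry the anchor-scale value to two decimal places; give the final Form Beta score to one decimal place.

Form Alpha → anchor (Cohort 1): v = (5.0/107.5)(354 − 283.1) + 17.2 = 20.50
anchor → Form Beta (Cohort 2): y = (117.5/6.3)(20.50 − 15.7) + 247.1 = 336.6

336.6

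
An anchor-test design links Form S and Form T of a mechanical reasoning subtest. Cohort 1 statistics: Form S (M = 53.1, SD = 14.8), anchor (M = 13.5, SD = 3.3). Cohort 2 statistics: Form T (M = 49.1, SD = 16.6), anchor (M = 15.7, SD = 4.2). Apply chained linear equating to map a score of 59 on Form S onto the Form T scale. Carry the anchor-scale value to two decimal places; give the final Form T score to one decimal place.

Form S → anchor (Cohort 1): v = (3.3/14.8)(59 − 53.1) + 13.5 = 14.82
anchor → Form T (Cohort 2): y = (16.6/4.2)(14.82 − 15.7) + 49.1 = 45.6

45.6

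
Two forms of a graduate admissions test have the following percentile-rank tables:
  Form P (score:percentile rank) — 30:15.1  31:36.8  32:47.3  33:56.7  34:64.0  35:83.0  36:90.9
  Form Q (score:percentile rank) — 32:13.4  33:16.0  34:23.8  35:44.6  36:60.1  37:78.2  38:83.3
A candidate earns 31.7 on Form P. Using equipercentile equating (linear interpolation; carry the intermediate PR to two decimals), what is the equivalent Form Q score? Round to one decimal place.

PR of 31.7 on Form P: 36.8 + (31.7 − 31)/(32 − 31) × (47.3 − 36.8) = 44.15
On Form Q, PR 44.15 falls between score 34 (PR 23.8) and 35 (PR 44.6).
Interpolate: 34 + (44.15 − 23.8)/(44.6 − 23.8) × (35 − 34) = 35.0

35.0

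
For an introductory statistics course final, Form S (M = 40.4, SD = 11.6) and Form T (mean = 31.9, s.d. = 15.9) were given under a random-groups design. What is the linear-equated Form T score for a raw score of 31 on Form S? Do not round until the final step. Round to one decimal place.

Linear equating: y = (SD_Y/SD_X)(x − M_X) + M_Y
y = (15.9/11.6)(31 − 40.4) + 31.9
y = 1.370690 × -9.4 + 31.9 = -12.8845 + 31.9 = 19.0

19.0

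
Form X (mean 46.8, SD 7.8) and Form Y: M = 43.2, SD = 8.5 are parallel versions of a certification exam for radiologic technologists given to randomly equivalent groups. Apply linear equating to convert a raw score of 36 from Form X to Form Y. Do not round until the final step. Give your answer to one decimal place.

31.4

Linear equating: y = (SD_Y/SD_X)(x − M_X) + M_Y
y = (8.5/7.8)(36 − 46.8) + 43.2
y = 1.089744 × -10.8 + 43.2 = -11.7692 + 43.2 = 31.4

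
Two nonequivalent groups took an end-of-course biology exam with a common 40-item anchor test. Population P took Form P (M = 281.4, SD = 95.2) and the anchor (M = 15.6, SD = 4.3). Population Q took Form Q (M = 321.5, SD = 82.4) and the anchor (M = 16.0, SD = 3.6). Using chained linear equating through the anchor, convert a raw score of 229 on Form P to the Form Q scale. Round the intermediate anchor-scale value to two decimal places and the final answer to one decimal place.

258.1

Form P → anchor (Population P): v = (4.3/95.2)(229 − 281.4) + 15.6 = 13.23
anchor → Form Q (Population Q): y = (82.4/3.6)(13.23 − 16.0) + 321.5 = 258.1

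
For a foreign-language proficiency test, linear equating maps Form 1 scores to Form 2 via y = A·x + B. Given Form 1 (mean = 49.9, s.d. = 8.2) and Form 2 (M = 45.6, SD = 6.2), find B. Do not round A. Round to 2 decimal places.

A = SD_Y / SD_X = 6.2 / 8.2 = 0.756098
B = M_Y − A·M_X = 45.6 − 0.756098 × 49.9 = 7.87

7.87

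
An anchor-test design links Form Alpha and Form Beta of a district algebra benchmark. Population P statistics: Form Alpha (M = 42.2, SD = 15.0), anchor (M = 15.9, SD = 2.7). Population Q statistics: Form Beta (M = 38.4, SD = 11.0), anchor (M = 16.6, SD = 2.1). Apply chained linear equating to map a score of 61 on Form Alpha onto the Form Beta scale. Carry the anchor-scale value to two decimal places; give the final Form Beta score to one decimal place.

Form Alpha → anchor (Population P): v = (2.7/15.0)(61 − 42.2) + 15.9 = 19.28
anchor → Form Beta (Population Q): y = (11.0/2.1)(19.28 − 16.6) + 38.4 = 52.4

52.4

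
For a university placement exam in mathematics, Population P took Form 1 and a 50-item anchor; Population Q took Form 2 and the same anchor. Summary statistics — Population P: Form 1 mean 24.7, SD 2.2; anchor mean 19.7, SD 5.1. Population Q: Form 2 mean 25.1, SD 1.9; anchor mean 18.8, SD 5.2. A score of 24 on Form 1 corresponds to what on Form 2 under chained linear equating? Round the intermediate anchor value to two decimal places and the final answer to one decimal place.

24.8

Form 1 → anchor (Population P): v = (5.1/2.2)(24 − 24.7) + 19.7 = 18.08
anchor → Form 2 (Population Q): y = (1.9/5.2)(18.08 − 18.8) + 25.1 = 24.8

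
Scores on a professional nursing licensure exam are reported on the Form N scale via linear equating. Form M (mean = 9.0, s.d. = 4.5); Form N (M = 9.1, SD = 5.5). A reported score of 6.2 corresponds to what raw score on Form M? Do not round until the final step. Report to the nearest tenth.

Invert y = (SD_Y/SD_X)(x − M_X) + M_Y:
x = (SD_X/SD_Y)(y − M_Y) + M_X = (4.5/5.5)(6.2 − 9.1) + 9.0
x = 0.818182 × -2.900 + 9.0 = 6.6

6.6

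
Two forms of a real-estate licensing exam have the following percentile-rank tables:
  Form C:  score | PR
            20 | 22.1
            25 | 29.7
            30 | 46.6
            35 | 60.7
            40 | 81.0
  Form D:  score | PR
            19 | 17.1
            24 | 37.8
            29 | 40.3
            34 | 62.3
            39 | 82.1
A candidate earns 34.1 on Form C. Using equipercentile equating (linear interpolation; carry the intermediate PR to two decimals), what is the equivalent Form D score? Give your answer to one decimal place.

PR of 34.1 on Form C: 46.6 + (34.1 − 30)/(35 − 30) × (60.7 − 46.6) = 58.16
On Form D, PR 58.16 falls between score 29 (PR 40.3) and 34 (PR 62.3).
Interpolate: 29 + (58.16 − 40.3)/(62.3 − 40.3) × (34 − 29) = 33.1

33.1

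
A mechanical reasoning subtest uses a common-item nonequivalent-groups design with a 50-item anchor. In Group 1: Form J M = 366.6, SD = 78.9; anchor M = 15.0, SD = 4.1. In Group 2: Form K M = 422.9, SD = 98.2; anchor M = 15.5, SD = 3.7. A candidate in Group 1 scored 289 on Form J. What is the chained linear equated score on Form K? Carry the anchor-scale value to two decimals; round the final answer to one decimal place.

Form J → anchor (Group 1): v = (4.1/78.9)(289 − 366.6) + 15.0 = 10.97
anchor → Form K (Group 2): y = (98.2/3.7)(10.97 − 15.5) + 422.9 = 302.7

302.7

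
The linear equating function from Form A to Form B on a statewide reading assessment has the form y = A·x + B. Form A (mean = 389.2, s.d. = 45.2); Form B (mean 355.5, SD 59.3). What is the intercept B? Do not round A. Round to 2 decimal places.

A = SD_Y / SD_X = 59.3 / 45.2 = 1.311947
B = M_Y − A·M_X = 355.5 − 1.311947 × 389.2 = -155.11

-155.11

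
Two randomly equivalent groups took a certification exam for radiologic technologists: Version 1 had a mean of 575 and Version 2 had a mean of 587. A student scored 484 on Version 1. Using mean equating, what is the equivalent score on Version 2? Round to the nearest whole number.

Mean equating: y = x + (M_Y − M_X) = 484 + (587 − 575) = 496

496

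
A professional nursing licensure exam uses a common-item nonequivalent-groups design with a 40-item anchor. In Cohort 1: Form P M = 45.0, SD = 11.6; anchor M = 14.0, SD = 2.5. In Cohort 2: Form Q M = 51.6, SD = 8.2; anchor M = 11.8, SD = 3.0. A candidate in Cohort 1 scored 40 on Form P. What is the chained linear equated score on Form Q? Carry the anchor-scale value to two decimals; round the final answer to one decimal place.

Form P → anchor (Cohort 1): v = (2.5/11.6)(40 − 45.0) + 14.0 = 12.92
anchor → Form Q (Cohort 2): y = (8.2/3.0)(12.92 − 11.8) + 51.6 = 54.7

54.7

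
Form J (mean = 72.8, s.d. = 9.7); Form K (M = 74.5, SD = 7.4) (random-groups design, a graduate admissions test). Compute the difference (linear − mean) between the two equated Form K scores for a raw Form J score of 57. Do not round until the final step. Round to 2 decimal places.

Mean-equated: 57 + (74.5 − 72.8) = 58.70
Linear-equated: (7.4/9.7)(57 − 72.8) + 74.5 = 62.446
Difference = 62.446 − 58.70 = 3.75

3.75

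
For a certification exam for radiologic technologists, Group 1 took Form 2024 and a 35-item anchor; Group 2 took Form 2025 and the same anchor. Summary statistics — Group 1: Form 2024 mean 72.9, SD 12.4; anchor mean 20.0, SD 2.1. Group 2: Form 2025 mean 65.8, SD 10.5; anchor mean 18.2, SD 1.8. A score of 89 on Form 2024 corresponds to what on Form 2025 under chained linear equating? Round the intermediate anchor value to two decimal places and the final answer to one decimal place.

92.2

Form 2024 → anchor (Group 1): v = (2.1/12.4)(89 − 72.9) + 20.0 = 22.73
anchor → Form 2025 (Group 2): y = (10.5/1.8)(22.73 − 18.2) + 65.8 = 92.2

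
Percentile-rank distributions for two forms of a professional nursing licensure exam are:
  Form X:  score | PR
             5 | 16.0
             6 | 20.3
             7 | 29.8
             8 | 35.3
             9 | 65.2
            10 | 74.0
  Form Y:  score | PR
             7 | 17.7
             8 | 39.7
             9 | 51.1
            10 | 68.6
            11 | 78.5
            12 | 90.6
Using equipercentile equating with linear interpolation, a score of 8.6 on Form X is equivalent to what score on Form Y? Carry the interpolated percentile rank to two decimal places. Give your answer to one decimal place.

9.1

PR of 8.6 on Form X: 35.3 + (8.6 − 8)/(9 − 8) × (65.2 − 35.3) = 53.24
On Form Y, PR 53.24 falls between score 9 (PR 51.1) and 10 (PR 68.6).
Interpolate: 9 + (53.24 − 51.1)/(68.6 − 51.1) × (10 − 9) = 9.1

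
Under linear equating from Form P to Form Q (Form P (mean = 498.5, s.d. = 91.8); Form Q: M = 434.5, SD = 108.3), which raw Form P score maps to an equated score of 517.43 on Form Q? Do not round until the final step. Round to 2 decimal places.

568.80

Invert y = (SD_Y/SD_X)(x − M_X) + M_Y:
x = (SD_X/SD_Y)(y − M_Y) + M_X = (91.8/108.3)(517.43 − 434.5) + 498.5
x = 0.847645 × 82.930 + 498.5 = 568.80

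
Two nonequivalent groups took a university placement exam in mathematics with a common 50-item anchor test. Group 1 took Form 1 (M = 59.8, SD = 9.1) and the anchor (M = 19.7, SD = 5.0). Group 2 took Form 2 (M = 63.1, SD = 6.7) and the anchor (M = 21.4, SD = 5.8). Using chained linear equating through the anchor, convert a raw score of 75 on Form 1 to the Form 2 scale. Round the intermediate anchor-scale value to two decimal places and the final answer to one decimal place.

Form 1 → anchor (Group 1): v = (5.0/9.1)(75 − 59.8) + 19.7 = 28.05
anchor → Form 2 (Group 2): y = (6.7/5.8)(28.05 − 21.4) + 63.1 = 70.8

70.8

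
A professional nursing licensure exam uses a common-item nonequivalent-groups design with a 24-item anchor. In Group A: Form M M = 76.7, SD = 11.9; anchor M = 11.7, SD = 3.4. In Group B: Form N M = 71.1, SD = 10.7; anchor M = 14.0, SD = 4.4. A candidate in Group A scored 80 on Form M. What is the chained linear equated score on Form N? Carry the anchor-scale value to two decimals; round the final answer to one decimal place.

Form M → anchor (Group A): v = (3.4/11.9)(80 − 76.7) + 11.7 = 12.64
anchor → Form N (Group B): y = (10.7/4.4)(12.64 − 14.0) + 71.1 = 67.8

67.8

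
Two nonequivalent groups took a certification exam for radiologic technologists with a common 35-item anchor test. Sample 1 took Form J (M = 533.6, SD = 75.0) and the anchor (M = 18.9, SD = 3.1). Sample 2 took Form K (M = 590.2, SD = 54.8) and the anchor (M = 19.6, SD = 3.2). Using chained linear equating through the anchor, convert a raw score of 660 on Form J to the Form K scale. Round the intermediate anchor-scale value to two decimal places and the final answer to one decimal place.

667.6

Form J → anchor (Sample 1): v = (3.1/75.0)(660 − 533.6) + 18.9 = 24.12
anchor → Form K (Sample 2): y = (54.8/3.2)(24.12 − 19.6) + 590.2 = 667.6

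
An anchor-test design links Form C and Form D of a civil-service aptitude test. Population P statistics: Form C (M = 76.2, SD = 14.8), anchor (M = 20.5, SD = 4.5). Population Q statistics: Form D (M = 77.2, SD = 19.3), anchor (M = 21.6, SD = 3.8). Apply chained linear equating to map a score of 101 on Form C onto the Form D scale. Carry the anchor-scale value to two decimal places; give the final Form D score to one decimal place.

109.9

Form C → anchor (Population P): v = (4.5/14.8)(101 − 76.2) + 20.5 = 28.04
anchor → Form D (Population Q): y = (19.3/3.8)(28.04 − 21.6) + 77.2 = 109.9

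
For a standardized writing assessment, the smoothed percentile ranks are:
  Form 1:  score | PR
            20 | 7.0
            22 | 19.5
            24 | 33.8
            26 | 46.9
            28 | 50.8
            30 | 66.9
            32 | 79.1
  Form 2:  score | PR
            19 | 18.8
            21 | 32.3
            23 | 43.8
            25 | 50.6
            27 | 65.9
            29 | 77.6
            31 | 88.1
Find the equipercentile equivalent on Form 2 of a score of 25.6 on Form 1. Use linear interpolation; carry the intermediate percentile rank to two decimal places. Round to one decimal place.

PR of 25.6 on Form 1: 33.8 + (25.6 − 24)/(26 − 24) × (46.9 − 33.8) = 44.28
On Form 2, PR 44.28 falls between score 23 (PR 43.8) and 25 (PR 50.6).
Interpolate: 23 + (44.28 − 43.8)/(50.6 − 43.8) × (25 − 23) = 23.1

23.1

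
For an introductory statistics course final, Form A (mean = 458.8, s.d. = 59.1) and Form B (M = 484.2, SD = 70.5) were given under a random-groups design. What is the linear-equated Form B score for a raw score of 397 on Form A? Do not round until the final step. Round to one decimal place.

Linear equating: y = (SD_Y/SD_X)(x − M_X) + M_Y
y = (70.5/59.1)(397 − 458.8) + 484.2
y = 1.192893 × -61.8 + 484.2 = -73.7208 + 484.2 = 410.5

410.5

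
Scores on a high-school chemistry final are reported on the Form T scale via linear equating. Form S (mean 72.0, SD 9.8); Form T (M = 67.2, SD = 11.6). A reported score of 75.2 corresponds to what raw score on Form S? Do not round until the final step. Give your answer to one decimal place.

78.8

Invert y = (SD_Y/SD_X)(x − M_X) + M_Y:
x = (SD_X/SD_Y)(y − M_Y) + M_X = (9.8/11.6)(75.2 − 67.2) + 72.0
x = 0.844828 × 8.000 + 72.0 = 78.8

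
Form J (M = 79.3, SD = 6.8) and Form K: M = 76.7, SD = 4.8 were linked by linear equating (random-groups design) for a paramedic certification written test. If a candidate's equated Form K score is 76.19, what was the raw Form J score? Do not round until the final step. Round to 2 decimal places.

Invert y = (SD_Y/SD_X)(x − M_X) + M_Y:
x = (SD_X/SD_Y)(y − M_Y) + M_X = (6.8/4.8)(76.19 − 76.7) + 79.3
x = 1.416667 × -0.510 + 79.3 = 78.58

78.58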